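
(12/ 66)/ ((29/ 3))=6/ 319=0.02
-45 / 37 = -1.22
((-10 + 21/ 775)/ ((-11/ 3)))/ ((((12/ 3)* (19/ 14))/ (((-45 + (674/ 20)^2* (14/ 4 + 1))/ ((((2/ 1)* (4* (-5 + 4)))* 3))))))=-54812885463/ 518320000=-105.75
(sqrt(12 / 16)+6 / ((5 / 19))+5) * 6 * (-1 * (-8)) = 24 * sqrt(3)+6672 / 5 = 1375.97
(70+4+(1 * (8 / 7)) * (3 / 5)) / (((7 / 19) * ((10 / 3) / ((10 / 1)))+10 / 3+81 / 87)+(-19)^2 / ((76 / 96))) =2160471 / 13317850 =0.16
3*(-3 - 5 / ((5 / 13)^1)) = -48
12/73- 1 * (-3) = 231/73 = 3.16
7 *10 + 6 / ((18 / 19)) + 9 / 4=943 / 12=78.58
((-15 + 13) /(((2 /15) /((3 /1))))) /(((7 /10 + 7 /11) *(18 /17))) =-4675 /147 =-31.80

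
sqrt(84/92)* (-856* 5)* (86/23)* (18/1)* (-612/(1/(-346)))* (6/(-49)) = 8417701025280* sqrt(483)/25921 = 7136993644.12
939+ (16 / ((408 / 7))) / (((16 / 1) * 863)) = 330625663 / 352104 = 939.00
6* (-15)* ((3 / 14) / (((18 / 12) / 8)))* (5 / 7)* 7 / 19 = -3600 / 133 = -27.07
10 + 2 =12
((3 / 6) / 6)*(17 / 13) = 17 / 156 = 0.11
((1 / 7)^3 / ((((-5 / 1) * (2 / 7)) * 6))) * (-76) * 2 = 38 / 735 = 0.05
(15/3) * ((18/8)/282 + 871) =1637495/376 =4355.04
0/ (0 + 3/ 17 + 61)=0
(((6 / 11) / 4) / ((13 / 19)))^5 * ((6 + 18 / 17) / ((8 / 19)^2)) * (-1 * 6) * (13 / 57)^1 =-0.02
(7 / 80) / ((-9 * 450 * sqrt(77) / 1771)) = -161 * sqrt(77) / 324000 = -0.00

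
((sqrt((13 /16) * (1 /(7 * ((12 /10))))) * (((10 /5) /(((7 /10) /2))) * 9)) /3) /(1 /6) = 30 * sqrt(2730) /49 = 31.99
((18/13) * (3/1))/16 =0.26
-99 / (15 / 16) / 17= -6.21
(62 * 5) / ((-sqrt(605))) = -62 * sqrt(5) / 11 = -12.60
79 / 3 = 26.33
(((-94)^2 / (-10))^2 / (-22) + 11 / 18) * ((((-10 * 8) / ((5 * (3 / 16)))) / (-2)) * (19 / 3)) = -213609237056 / 22275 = -9589640.27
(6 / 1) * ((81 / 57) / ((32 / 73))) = 5913 / 304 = 19.45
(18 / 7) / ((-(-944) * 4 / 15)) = 135 / 13216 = 0.01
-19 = -19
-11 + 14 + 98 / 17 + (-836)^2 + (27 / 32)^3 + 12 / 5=1946653820767 / 2785280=698907.77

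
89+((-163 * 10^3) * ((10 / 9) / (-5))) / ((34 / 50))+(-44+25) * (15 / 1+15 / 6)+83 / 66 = 89242306 / 1683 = 53025.73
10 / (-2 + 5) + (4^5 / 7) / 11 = 16.63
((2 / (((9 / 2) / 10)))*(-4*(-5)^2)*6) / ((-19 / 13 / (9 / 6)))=52000 / 19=2736.84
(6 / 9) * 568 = 1136 / 3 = 378.67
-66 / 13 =-5.08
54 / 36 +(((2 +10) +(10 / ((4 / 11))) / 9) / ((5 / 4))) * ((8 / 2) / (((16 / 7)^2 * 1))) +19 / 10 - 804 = -791.38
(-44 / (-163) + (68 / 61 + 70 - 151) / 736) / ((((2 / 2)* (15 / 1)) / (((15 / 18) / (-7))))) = -1181125 / 922074048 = -0.00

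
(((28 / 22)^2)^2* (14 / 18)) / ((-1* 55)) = -268912 / 7247295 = -0.04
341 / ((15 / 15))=341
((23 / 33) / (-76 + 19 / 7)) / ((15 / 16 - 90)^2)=-41216 / 34376450625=-0.00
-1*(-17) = 17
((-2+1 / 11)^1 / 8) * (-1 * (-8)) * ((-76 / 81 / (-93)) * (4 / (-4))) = 532 / 27621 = 0.02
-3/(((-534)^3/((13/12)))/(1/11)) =13/6700025376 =0.00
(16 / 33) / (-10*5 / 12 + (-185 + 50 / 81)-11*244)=-864 / 5118883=-0.00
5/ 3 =1.67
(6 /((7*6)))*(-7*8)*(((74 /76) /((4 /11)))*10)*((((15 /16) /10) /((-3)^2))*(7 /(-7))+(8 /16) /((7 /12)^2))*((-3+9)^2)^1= -41898615 /3724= -11250.97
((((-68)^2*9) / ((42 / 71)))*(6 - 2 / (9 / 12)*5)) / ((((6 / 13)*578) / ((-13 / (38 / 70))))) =2639780 / 57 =46311.93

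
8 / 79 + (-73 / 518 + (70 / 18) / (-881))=-14301037 / 324470538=-0.04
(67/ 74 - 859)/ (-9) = 95.34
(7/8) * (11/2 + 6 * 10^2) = 8477/16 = 529.81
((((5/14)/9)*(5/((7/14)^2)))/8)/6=25/1512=0.02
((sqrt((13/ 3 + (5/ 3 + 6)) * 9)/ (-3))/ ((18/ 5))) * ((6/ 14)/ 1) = -5 * sqrt(3)/ 21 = -0.41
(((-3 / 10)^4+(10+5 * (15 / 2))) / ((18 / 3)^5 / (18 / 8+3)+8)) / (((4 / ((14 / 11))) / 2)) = 23278969 / 1146640000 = 0.02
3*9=27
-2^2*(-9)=36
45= 45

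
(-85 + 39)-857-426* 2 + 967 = -788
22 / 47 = 0.47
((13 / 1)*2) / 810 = 13 / 405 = 0.03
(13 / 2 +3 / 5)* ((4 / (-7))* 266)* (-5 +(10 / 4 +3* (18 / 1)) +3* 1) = -294082 / 5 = -58816.40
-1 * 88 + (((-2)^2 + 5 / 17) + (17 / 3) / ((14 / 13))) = -56009 / 714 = -78.44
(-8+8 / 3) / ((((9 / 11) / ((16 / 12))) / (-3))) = 704 / 27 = 26.07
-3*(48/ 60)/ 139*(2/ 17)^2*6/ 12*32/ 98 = -384/ 9841895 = -0.00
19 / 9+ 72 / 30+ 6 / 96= 3293 / 720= 4.57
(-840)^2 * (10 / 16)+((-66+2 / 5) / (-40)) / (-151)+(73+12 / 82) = 68267094544 / 154775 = 441073.14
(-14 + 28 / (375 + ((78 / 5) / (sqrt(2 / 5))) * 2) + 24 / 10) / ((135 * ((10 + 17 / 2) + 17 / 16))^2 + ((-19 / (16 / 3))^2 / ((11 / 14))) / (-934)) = -8726161571072 / 5281235715791318895 - 478686208 * sqrt(10) / 1056247143158263779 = -0.00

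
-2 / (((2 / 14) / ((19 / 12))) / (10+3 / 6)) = -931 / 4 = -232.75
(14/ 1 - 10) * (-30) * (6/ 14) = -360/ 7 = -51.43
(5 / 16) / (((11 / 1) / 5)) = 25 / 176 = 0.14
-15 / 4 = -3.75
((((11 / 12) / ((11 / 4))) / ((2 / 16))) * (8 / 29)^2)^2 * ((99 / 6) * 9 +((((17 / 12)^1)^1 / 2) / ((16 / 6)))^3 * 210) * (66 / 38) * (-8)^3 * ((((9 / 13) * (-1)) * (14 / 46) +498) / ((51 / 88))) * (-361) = 6223001014808190976 / 3595109323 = 1730962943.18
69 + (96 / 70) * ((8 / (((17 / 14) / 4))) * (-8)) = -18711 / 85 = -220.13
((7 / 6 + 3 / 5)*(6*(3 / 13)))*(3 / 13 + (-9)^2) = 167904 / 845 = 198.70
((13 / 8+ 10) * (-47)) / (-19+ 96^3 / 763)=-3335073 / 6961912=-0.48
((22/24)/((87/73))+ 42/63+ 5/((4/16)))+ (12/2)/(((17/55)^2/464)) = 8798617931/301716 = 29161.92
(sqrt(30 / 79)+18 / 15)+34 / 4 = sqrt(2370) / 79+97 / 10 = 10.32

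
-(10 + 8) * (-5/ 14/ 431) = 45/ 3017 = 0.01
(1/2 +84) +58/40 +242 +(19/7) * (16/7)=327471/980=334.15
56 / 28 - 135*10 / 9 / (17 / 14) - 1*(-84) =-638 / 17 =-37.53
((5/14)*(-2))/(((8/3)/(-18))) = 135/28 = 4.82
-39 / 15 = -13 / 5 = -2.60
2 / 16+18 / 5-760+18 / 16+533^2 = 5666677 / 20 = 283333.85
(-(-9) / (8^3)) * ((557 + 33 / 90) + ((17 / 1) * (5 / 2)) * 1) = 13497 / 1280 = 10.54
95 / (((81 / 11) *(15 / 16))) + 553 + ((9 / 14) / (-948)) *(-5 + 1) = 152322367 / 268758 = 566.76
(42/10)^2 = 441/25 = 17.64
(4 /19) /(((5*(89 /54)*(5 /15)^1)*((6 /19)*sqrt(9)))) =36 /445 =0.08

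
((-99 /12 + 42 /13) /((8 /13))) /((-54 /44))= 319 /48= 6.65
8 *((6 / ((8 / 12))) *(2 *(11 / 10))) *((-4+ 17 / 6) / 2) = -462 / 5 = -92.40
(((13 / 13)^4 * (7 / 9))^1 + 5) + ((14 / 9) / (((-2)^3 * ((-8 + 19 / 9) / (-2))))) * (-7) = 6.24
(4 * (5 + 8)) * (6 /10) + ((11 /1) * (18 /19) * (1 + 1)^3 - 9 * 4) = 7464 /95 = 78.57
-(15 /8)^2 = -225 /64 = -3.52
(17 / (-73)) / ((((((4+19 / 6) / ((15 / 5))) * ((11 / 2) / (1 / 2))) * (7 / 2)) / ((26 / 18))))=-884 / 241703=-0.00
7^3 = 343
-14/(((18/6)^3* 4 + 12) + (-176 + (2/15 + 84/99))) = 385/1513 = 0.25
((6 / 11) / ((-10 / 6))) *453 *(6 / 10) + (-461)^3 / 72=-26944111039 / 19800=-1360813.69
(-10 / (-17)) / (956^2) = 5 / 7768456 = 0.00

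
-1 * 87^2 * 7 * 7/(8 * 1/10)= -1854405/4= -463601.25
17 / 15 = 1.13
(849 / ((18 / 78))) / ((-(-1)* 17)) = 216.41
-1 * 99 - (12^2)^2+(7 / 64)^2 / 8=-682721231 / 32768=-20835.00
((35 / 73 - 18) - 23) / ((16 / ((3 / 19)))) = -4437 / 11096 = -0.40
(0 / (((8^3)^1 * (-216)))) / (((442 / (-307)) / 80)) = 0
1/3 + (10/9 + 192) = 193.44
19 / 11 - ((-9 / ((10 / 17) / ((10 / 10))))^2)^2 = -6027604091 / 110000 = -54796.40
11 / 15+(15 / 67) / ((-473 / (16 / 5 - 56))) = 0.76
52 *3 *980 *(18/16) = 171990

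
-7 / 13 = -0.54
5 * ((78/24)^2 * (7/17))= 5915/272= 21.75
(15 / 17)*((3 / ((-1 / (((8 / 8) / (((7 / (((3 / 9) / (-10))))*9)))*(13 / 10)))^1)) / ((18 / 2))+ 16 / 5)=181453 / 64260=2.82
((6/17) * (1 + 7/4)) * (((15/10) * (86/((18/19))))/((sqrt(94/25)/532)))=5976355 * sqrt(94)/1598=36259.64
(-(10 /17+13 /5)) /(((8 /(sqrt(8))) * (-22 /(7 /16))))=1897 * sqrt(2) /119680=0.02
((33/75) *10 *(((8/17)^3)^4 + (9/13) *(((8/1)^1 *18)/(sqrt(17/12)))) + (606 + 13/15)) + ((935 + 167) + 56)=57024 *sqrt(51)/1105 + 15423763021668927529/8739333558446415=2133.40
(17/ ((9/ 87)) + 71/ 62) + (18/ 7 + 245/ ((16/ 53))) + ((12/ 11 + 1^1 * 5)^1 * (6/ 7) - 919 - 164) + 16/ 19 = -211870405/ 2176944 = -97.32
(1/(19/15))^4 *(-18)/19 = -0.37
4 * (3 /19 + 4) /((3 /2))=632 /57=11.09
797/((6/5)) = 3985/6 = 664.17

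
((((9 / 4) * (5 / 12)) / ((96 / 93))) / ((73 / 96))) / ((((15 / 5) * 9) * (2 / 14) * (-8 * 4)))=-1085 / 112128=-0.01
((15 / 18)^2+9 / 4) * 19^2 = 19133 / 18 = 1062.94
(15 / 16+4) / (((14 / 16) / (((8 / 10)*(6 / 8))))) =237 / 70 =3.39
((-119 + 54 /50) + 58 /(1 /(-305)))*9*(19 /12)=-12688143 /50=-253762.86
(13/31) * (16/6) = 104/93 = 1.12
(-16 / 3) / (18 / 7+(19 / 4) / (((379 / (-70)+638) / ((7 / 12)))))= -39675776 / 19161977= -2.07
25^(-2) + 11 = 6876/ 625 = 11.00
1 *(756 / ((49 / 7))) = 108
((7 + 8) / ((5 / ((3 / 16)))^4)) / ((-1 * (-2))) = 243 / 16384000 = 0.00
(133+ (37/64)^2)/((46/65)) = 35498905/188416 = 188.41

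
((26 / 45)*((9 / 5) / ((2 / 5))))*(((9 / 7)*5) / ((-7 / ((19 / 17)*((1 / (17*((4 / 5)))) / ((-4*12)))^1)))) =3705 / 906304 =0.00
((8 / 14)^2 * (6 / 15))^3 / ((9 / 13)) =425984 / 132355125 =0.00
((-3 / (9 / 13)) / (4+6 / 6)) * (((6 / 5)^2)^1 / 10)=-78 / 625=-0.12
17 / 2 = 8.50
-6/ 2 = -3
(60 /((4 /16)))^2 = 57600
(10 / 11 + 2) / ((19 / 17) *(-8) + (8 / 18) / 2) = -2448 / 7337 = -0.33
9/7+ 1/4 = 1.54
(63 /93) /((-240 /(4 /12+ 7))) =-77 /3720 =-0.02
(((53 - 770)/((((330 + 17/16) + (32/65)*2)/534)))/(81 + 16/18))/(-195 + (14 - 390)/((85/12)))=11282138400/198770336413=0.06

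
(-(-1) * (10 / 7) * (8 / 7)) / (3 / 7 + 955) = 5 / 2926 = 0.00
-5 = -5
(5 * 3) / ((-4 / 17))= -63.75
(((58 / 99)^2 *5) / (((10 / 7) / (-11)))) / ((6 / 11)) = -5887 / 243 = -24.23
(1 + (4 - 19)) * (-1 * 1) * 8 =112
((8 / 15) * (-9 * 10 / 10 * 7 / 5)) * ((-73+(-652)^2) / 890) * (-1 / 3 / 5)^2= -3966956 / 278125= -14.26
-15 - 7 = -22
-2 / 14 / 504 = -1 / 3528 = -0.00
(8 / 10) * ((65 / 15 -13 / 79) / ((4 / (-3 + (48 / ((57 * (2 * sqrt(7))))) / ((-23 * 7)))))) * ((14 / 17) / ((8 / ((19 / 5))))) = -32851 / 33575 -1976 * sqrt(7) / 16216725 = -0.98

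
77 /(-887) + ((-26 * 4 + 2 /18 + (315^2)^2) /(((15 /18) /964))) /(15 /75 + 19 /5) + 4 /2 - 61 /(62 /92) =234880556696844707 /82491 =2847347670616.73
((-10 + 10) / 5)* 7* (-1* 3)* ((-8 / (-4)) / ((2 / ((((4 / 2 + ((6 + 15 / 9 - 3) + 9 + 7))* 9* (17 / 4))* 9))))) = 0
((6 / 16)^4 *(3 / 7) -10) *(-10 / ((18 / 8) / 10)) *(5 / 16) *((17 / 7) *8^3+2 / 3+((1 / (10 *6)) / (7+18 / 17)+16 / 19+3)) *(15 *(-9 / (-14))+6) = 713295670308796525 / 263305986048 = 2708999.07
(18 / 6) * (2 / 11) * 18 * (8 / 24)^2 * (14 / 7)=24 / 11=2.18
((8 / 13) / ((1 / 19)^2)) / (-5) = -44.43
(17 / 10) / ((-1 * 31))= -0.05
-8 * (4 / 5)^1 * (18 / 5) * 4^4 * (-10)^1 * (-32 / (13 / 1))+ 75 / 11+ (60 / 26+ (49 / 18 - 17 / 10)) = -934215913 / 6435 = -145177.30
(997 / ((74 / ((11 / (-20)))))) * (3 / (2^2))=-32901 / 5920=-5.56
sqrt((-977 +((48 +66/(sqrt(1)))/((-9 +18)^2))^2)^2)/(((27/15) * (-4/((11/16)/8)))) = -39093395/3359232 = -11.64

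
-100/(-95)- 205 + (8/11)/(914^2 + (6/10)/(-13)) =-2314568904745/11348854033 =-203.95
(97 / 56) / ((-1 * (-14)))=97 / 784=0.12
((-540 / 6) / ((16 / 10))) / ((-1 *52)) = 225 / 208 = 1.08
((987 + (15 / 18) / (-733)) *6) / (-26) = -4340821 / 19058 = -227.77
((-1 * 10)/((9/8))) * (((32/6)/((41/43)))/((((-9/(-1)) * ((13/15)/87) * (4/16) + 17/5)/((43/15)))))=-54907904/1318437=-41.65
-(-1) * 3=3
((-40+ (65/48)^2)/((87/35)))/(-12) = 3077725/2405376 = 1.28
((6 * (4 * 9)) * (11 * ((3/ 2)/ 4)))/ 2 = 891/ 2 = 445.50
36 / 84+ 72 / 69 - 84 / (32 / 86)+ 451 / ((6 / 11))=1164137 / 1932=602.56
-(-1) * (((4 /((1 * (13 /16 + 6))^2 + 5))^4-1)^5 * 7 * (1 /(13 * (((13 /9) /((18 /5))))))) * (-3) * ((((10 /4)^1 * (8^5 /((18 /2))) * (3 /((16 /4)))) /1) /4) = 348438547227114365150483859302636697060132798713795739623958468699293806128383046400000 /50720026084817681789542350893995222397478889612448257276256854455155669698430813049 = 6869.84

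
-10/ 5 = -2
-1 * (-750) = 750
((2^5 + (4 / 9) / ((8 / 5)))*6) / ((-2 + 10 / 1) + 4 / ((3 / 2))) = 581 / 32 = 18.16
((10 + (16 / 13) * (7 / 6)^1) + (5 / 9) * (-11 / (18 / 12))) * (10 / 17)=1520 / 351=4.33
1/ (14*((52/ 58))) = 29/ 364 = 0.08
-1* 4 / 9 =-0.44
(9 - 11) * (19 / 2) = -19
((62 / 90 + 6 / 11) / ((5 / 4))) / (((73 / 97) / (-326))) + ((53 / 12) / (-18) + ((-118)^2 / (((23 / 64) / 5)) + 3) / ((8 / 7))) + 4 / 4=8431652931257 / 49866300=169085.19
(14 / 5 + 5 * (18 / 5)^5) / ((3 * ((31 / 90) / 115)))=261001884 / 775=336776.62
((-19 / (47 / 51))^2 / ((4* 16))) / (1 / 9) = 59.77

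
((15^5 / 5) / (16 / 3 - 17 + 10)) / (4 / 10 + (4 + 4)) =-151875 / 14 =-10848.21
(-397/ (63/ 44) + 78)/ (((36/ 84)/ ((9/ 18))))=-6277/ 27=-232.48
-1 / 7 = -0.14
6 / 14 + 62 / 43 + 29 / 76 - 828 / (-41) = 21053525 / 937916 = 22.45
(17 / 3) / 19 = 17 / 57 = 0.30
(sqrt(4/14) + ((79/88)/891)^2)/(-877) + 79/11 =38721729949151/5391633284928 - sqrt(14)/6139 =7.18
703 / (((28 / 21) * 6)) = 703 / 8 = 87.88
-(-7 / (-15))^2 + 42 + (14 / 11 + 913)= 2366236 / 2475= 956.05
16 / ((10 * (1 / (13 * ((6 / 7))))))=624 / 35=17.83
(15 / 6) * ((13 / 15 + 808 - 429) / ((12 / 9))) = 712.25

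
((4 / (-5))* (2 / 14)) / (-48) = 1 / 420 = 0.00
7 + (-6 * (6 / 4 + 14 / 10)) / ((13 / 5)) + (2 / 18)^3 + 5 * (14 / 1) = 666319 / 9477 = 70.31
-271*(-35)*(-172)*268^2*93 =-10897285237440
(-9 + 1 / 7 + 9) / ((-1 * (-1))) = 1 / 7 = 0.14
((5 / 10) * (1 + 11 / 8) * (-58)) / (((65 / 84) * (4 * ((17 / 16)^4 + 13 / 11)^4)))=-18601675971341628926328832 / 30427973544783667641462765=-0.61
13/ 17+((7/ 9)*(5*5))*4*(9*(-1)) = -11887/ 17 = -699.24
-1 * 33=-33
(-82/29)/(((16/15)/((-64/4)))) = 1230/29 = 42.41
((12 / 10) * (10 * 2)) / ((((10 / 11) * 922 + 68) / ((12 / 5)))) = 198 / 3115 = 0.06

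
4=4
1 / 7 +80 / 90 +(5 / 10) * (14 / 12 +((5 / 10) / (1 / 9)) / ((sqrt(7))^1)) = 9 * sqrt(7) / 28 +407 / 252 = 2.47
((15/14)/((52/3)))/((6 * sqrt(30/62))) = sqrt(465)/1456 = 0.01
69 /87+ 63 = 1850 /29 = 63.79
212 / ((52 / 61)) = 3233 / 13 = 248.69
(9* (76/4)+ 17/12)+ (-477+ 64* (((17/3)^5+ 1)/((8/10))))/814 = 295192901/395604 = 746.18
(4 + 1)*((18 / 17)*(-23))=-2070 / 17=-121.76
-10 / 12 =-5 / 6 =-0.83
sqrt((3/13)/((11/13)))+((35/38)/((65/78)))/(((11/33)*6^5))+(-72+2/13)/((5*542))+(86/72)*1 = sqrt(33)/11+337851953/289167840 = 1.69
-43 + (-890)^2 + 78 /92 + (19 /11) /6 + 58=601216147 /759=792116.14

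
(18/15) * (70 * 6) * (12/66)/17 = 1008/187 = 5.39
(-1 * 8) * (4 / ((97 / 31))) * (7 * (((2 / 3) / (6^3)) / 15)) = -1736 / 117855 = -0.01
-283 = -283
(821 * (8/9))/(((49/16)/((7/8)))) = 13136/63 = 208.51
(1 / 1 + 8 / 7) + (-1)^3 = 8 / 7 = 1.14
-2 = -2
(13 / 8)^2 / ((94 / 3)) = 507 / 6016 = 0.08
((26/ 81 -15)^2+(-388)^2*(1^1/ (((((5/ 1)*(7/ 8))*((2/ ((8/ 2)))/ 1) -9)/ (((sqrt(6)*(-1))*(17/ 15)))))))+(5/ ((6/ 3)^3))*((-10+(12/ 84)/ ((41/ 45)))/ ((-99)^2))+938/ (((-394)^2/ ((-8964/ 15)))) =74934612769316159/ 353695674328920+40947968*sqrt(6)/ 1635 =61558.42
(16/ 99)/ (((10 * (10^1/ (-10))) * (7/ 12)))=-32/ 1155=-0.03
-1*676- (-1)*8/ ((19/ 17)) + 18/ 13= -164862/ 247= -667.46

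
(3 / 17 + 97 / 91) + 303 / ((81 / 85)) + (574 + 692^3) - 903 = 13841155518760 / 41769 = 331373878.21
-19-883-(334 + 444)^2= -606186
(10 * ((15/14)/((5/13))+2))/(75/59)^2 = 233227/7875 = 29.62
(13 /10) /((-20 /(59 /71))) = -767 /14200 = -0.05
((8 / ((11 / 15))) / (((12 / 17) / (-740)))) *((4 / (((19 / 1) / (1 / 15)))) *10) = -1006400 / 627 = -1605.10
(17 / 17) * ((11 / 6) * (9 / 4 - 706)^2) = 87166475 / 96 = 907984.11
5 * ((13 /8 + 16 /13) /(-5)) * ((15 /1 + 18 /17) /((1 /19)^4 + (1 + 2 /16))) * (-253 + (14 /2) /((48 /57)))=289287207405 /29002544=9974.55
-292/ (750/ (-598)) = 87308/ 375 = 232.82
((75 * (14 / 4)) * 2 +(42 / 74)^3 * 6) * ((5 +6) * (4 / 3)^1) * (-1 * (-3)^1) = 1172529204 / 50653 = 23148.27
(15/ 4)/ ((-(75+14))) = -15/ 356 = -0.04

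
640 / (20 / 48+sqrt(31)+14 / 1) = 32.02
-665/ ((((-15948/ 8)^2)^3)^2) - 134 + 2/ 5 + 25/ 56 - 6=-139.15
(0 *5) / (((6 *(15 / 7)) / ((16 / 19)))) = 0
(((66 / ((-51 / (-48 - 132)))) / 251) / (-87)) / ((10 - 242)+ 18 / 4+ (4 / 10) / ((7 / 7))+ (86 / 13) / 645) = 102960 / 2191859759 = 0.00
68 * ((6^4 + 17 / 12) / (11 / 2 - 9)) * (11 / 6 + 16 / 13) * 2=-126513694 / 819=-154473.37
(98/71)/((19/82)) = 8036/1349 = 5.96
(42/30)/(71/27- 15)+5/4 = 3797/3340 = 1.14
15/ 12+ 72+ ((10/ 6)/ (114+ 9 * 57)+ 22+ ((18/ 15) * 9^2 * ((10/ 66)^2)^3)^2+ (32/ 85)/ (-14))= 121629739582322859521/ 1277277580757912580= 95.23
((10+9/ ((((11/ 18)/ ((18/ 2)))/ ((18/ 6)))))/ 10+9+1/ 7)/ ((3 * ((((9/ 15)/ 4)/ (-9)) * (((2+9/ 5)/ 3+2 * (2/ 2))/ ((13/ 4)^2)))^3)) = -35213095116590625/ 289887136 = -121471741.05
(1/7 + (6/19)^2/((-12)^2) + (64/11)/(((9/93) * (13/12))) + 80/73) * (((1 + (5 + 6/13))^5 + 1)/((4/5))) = 125195120604434159805/156711505814864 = 798889.14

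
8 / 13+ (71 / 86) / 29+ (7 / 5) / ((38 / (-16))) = 167493 / 3080090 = 0.05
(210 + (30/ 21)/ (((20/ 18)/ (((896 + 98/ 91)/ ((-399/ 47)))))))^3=407489.55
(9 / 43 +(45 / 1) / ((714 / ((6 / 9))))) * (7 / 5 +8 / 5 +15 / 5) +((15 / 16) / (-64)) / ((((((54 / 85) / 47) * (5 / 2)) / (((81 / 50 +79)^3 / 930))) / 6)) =-267518291097953053 / 182738304000000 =-1463.94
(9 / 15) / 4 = 3 / 20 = 0.15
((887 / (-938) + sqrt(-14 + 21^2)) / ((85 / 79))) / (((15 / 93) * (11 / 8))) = -8689052 / 2192575 + 19592 * sqrt(427) / 4675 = 82.64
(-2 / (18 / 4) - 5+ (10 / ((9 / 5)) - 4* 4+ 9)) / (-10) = 31 / 45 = 0.69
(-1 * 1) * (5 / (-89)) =5 / 89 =0.06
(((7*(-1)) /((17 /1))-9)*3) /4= -120 /17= -7.06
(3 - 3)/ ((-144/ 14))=0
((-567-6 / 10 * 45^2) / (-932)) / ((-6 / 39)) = -11583 / 932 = -12.43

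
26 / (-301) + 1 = 275 / 301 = 0.91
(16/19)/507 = 16/9633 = 0.00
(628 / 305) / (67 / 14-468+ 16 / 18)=-79128 / 17767165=-0.00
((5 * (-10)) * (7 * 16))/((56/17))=-1700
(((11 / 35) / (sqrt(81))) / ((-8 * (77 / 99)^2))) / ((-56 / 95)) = 1881 / 153664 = 0.01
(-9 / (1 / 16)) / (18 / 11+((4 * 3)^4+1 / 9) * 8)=-7128 / 8211581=-0.00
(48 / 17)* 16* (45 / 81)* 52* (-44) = -2928640 / 51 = -57424.31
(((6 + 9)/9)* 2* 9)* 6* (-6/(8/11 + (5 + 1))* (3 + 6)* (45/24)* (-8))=21672.97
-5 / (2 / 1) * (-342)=855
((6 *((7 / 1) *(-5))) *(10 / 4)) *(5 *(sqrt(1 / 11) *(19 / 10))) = -9975 *sqrt(11) / 22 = -1503.79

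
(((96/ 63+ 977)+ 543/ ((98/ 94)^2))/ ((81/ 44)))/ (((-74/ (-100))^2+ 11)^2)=2927861200000000/ 486252575551323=6.02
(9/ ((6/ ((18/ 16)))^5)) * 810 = 885735/ 524288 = 1.69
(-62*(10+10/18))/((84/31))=-91295/378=-241.52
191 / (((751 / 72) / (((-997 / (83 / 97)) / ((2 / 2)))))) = -21336.08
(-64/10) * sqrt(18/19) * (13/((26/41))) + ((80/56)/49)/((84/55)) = 275/14406- 1968 * sqrt(38)/95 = -127.68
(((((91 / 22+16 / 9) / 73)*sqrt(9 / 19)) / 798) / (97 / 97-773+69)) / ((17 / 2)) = -1171*sqrt(19) / 436513358358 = -0.00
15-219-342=-546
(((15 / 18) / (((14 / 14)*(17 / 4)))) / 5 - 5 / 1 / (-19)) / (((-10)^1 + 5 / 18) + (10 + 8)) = 1758 / 48127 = 0.04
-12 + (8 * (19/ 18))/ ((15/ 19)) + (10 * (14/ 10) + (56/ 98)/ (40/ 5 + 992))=599927/ 47250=12.70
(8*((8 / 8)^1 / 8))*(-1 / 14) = -1 / 14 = -0.07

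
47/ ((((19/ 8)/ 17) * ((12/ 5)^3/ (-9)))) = -99875/ 456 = -219.02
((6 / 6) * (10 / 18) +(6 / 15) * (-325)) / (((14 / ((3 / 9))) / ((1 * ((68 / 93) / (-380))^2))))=-67337 / 5901126210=-0.00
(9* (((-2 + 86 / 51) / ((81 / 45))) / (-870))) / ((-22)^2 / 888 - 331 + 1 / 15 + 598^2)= 2960 / 586532515611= 0.00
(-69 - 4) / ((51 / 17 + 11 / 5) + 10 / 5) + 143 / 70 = -10201 / 1260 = -8.10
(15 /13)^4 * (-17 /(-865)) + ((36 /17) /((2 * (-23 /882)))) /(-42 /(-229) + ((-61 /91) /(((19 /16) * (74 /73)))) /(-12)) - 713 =-4339890257737140239 /4878212875706014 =-889.65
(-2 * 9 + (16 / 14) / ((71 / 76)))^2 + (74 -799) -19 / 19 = -109806290 / 247009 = -444.54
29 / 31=0.94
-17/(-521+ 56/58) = 493/15081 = 0.03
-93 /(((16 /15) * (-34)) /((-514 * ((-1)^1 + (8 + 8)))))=-5377725 /272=-19771.05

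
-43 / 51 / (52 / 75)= -1075 / 884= -1.22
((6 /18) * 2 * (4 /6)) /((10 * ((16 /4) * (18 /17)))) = 17 /1620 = 0.01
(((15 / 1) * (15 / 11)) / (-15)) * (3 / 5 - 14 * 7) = 1461 / 11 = 132.82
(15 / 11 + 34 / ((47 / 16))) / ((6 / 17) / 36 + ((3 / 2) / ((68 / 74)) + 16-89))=-1364556 / 7525969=-0.18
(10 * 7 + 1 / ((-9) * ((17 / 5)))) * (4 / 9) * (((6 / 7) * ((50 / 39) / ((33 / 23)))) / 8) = 12310750 / 4135131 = 2.98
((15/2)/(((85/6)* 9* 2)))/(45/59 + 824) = 59/1654474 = 0.00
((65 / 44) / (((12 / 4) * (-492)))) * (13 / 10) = -169 / 129888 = -0.00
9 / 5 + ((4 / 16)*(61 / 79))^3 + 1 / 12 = 894819227 / 473317440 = 1.89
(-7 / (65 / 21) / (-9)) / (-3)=-49 / 585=-0.08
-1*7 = -7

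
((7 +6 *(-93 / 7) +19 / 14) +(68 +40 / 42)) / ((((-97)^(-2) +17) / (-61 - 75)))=32310506 / 1679517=19.24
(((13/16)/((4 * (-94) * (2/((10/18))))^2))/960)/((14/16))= 65/123126054912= 0.00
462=462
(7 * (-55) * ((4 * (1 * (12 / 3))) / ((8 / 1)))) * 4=-3080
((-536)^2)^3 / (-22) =-11856561067655168 / 11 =-1077869187968651.64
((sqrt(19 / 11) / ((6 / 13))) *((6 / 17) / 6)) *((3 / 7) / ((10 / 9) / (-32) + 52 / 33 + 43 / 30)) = 4680 *sqrt(209) / 2803283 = 0.02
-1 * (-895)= 895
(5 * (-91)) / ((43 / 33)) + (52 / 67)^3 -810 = -14985485591 / 12932809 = -1158.72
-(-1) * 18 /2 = 9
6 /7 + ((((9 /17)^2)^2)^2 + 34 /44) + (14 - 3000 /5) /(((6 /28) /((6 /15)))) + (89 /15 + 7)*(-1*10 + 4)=-18850650337309933 /16113999688710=-1169.83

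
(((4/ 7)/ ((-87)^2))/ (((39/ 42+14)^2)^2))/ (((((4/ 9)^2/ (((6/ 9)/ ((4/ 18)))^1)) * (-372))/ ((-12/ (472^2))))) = 9261/ 2770555408200430576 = 0.00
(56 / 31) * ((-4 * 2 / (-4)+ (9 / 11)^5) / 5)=21344456 / 24962905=0.86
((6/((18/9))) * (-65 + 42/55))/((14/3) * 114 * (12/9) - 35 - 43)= -31797/104170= -0.31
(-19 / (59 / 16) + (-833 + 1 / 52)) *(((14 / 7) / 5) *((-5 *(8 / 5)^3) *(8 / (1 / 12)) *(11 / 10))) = 347570049024 / 479375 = 725048.34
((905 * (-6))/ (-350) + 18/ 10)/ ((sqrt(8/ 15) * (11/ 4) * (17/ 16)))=9696 * sqrt(30)/ 6545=8.11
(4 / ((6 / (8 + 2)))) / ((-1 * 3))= -20 / 9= -2.22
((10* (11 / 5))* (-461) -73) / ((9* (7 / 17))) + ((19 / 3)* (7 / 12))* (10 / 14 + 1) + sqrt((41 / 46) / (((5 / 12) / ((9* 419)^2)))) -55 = -58907 / 21 + 3771* sqrt(28290) / 115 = 2710.28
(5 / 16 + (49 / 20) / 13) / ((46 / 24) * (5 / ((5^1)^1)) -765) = -1563 / 2380820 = -0.00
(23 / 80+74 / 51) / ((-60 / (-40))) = 7093 / 6120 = 1.16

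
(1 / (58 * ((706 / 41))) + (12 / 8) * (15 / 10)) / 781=0.00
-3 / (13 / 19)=-57 / 13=-4.38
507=507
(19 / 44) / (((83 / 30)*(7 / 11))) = 0.25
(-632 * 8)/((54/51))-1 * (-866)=-3909.11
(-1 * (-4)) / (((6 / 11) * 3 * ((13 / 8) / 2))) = 3.01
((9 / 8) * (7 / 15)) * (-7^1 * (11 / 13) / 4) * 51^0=-1617 / 2080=-0.78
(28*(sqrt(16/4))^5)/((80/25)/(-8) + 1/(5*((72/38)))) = -161280/53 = -3043.02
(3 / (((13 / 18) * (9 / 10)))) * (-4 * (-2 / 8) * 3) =180 / 13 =13.85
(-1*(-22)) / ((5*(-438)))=-11 / 1095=-0.01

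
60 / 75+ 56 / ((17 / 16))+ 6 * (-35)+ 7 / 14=-26519 / 170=-155.99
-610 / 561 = -1.09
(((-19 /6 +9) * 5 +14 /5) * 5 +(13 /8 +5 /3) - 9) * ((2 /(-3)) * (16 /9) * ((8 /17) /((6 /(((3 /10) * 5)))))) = -1096 /51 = -21.49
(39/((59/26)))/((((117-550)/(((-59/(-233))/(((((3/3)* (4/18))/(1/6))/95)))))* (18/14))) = -112385/201778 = -0.56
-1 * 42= -42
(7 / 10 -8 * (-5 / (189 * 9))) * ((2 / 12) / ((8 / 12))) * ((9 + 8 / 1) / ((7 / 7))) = 209219 / 68040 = 3.07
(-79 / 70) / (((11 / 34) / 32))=-42976 / 385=-111.63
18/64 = 9/32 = 0.28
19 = 19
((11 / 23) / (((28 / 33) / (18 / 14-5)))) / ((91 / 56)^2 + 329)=-50336 / 7973525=-0.01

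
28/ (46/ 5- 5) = 20/ 3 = 6.67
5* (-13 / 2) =-32.50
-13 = -13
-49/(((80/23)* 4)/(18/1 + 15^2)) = -273861/320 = -855.82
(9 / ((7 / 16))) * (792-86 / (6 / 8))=97536 / 7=13933.71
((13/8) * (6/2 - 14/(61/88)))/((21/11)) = -150007/10248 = -14.64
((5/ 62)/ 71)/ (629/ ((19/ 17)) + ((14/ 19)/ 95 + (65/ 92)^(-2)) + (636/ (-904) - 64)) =861752125/ 379416880832059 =0.00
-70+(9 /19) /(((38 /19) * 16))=-42551 /608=-69.99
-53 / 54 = -0.98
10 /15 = 2 /3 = 0.67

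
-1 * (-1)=1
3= 3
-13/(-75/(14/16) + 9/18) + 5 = 6147/1193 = 5.15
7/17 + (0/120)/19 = 0.41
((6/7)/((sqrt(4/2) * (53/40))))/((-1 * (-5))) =24 * sqrt(2)/371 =0.09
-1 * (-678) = 678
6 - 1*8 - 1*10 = -12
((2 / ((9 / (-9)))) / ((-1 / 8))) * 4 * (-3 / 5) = -192 / 5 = -38.40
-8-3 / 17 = -139 / 17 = -8.18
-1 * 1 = -1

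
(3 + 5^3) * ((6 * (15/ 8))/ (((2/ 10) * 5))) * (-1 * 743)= -1069920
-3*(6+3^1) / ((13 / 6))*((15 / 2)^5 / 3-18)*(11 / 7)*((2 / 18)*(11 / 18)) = -10493.97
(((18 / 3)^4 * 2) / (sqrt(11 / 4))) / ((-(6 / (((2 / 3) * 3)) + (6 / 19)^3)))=-11852352 * sqrt(11) / 76241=-515.60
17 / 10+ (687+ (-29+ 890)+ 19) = 1568.70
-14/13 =-1.08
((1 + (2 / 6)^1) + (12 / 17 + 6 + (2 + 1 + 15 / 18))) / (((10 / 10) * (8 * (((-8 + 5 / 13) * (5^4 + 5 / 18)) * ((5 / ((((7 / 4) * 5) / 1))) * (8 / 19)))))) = -2093819 / 1616398080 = -0.00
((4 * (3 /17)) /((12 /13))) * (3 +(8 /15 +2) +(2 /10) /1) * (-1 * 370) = -82732 /51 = -1622.20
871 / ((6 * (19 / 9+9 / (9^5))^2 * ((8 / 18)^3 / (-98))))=-446437414350837 / 12280185856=-36354.29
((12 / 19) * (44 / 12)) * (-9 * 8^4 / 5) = -1622016 / 95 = -17073.85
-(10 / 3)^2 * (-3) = 100 / 3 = 33.33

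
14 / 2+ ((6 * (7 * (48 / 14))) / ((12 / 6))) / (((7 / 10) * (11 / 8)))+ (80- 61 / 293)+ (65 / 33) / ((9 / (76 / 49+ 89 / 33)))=22869612335 / 140712957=162.53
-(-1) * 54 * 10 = 540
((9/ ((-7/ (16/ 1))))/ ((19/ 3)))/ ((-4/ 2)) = 216/ 133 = 1.62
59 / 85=0.69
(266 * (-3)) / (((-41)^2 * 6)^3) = -133 / 171003752676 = -0.00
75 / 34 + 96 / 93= 3413 / 1054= 3.24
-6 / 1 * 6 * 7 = -252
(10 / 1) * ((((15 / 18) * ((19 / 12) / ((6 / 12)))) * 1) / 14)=475 / 252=1.88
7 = 7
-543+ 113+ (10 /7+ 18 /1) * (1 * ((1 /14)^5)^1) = -202356263 /470596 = -430.00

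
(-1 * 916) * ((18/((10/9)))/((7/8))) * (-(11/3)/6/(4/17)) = 1541628/35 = 44046.51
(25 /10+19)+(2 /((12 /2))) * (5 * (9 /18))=67 /3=22.33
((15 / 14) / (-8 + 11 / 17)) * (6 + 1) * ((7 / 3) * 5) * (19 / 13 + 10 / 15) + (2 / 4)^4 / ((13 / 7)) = -78911 / 3120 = -25.29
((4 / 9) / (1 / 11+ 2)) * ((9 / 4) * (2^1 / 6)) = 11 / 69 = 0.16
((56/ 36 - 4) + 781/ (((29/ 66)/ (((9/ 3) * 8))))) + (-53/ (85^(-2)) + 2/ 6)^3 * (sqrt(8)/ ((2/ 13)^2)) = 11133298/ 261 - 128103354431016735628 * sqrt(2)/ 27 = -6709833378586305056.54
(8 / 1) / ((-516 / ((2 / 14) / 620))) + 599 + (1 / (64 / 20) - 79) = 1165208617 / 2239440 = 520.31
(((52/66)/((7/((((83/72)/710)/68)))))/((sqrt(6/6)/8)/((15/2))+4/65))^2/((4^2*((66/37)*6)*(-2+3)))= 7279998973/1055688576212766633984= 0.00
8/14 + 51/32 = 485/224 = 2.17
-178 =-178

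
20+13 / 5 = 113 / 5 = 22.60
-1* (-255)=255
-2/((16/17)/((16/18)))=-17/9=-1.89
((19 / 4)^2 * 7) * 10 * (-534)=-3373545 / 4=-843386.25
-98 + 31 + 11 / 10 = -659 / 10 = -65.90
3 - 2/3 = 7/3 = 2.33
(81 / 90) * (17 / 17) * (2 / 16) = 9 / 80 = 0.11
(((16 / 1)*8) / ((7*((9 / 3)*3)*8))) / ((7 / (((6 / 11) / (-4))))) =-8 / 1617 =-0.00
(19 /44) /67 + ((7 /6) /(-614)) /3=23669 /4072662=0.01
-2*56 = -112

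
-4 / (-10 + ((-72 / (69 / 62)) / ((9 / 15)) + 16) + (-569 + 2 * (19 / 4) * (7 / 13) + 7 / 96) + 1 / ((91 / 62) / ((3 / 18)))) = 267904 / 44574151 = 0.01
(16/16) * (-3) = -3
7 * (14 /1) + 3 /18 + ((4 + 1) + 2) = 105.17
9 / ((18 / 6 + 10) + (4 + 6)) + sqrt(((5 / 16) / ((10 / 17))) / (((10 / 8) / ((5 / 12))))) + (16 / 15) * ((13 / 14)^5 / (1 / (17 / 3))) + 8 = sqrt(102) / 24 + 437113153 / 34790490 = 12.98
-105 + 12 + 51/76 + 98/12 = -19189/228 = -84.16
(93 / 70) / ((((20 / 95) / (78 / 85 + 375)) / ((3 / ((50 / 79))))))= 13381245387 / 1190000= 11244.74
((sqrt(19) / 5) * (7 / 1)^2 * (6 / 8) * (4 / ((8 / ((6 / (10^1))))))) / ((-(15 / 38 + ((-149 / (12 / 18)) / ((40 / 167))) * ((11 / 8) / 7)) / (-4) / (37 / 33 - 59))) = 159327616 * sqrt(19) / 57082817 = 12.17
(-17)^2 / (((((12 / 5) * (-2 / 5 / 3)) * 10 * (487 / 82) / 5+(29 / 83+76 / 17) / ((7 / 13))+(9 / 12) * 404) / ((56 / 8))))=20480700275 / 3119691808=6.56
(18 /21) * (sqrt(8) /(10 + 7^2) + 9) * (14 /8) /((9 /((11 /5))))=11 * sqrt(2) /885 + 33 /10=3.32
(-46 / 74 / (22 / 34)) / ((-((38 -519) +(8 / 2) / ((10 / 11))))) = -1955 / 969881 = -0.00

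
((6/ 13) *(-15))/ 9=-10/ 13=-0.77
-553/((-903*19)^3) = 79/721482852699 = 0.00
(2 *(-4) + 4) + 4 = 0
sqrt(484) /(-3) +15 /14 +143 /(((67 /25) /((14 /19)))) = 1767301 /53466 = 33.05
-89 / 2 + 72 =55 / 2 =27.50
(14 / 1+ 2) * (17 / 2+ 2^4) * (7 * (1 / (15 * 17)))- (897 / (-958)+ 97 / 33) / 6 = 168115007 / 16123140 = 10.43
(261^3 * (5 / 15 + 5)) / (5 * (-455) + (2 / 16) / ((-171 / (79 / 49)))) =-6356271325824 / 152497879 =-41681.05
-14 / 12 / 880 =-7 / 5280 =-0.00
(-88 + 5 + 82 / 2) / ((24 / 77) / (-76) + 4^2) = -30723 / 11701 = -2.63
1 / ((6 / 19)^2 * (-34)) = -361 / 1224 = -0.29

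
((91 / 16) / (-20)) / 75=-91 / 24000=-0.00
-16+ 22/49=-762/49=-15.55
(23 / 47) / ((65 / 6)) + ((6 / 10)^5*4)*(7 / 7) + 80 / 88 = 26575312 / 21003125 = 1.27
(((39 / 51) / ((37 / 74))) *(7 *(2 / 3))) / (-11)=-364 / 561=-0.65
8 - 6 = 2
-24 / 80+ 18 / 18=0.70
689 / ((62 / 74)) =25493 / 31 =822.35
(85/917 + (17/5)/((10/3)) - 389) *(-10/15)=5928211/22925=258.59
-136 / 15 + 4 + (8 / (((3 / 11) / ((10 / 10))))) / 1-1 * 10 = 214 / 15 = 14.27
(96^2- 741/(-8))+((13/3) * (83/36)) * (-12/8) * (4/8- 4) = 1347995/144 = 9361.08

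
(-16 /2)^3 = -512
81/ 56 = 1.45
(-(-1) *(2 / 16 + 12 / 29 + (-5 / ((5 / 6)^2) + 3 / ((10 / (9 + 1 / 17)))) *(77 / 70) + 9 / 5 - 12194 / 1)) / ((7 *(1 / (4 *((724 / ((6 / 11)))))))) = -798114882147 / 86275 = -9250824.48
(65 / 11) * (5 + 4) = 585 / 11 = 53.18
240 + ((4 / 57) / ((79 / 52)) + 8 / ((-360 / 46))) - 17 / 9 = 16017289 / 67545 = 237.14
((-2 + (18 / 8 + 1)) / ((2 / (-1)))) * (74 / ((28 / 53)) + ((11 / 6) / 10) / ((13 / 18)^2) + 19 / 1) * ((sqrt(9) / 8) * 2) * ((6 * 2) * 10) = -84868785 / 9464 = -8967.54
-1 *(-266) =266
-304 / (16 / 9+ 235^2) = -2736 / 497041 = -0.01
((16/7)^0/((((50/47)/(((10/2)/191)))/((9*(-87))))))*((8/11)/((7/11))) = -147204/6685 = -22.02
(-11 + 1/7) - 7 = -125/7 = -17.86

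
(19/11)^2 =361/121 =2.98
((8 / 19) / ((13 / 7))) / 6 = 28 / 741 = 0.04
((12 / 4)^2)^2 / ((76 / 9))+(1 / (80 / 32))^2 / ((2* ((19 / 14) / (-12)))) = 16881 / 1900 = 8.88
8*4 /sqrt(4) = 16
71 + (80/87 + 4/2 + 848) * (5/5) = 80207/87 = 921.92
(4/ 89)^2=16/ 7921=0.00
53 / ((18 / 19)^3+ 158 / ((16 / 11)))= 2908216 / 6007127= 0.48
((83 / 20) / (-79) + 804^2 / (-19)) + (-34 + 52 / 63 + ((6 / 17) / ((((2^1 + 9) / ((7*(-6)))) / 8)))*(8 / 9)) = -12047514928837 / 353665620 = -34064.70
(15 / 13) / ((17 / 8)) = 120 / 221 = 0.54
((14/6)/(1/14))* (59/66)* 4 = 11564/99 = 116.81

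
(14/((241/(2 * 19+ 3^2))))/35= 94/1205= 0.08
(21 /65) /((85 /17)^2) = 21 /1625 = 0.01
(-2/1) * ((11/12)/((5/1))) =-11/30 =-0.37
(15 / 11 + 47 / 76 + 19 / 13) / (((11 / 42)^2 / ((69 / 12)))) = 379601775 / 1315028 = 288.66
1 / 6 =0.17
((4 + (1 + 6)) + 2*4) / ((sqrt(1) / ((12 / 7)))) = 228 / 7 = 32.57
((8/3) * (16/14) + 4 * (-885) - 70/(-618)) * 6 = -15300366/721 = -21221.03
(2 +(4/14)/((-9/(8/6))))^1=370/189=1.96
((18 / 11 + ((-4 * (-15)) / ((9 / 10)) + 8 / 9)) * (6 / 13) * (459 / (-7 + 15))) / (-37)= -49.52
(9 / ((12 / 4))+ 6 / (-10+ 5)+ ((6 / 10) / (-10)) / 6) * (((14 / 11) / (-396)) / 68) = -1253 / 14810400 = -0.00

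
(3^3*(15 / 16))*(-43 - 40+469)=78165 / 8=9770.62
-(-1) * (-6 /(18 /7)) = -7 /3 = -2.33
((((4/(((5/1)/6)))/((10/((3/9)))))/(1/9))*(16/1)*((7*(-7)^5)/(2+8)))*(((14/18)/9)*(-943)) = 24851233568/1125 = 22089985.39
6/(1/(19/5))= 22.80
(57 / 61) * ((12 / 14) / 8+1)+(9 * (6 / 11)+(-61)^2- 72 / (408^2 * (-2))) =80945225149 / 21718928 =3726.94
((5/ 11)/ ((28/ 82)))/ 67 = 205/ 10318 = 0.02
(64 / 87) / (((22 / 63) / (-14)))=-9408 / 319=-29.49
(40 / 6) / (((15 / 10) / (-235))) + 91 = -8581 / 9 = -953.44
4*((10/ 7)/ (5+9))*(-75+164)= 1780/ 49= 36.33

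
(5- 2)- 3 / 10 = 27 / 10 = 2.70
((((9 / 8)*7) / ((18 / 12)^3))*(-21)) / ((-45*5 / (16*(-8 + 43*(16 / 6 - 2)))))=48608 / 675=72.01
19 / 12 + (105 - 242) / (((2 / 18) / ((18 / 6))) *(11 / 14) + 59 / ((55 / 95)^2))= 77801435 / 96628236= 0.81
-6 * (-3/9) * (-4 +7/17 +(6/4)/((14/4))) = -752/119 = -6.32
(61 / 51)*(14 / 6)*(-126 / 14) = -427 / 17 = -25.12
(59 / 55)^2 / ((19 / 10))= 6962 / 11495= 0.61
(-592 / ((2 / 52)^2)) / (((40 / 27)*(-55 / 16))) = 21610368 / 275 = 78583.16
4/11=0.36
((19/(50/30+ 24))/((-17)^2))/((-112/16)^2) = 57/1090397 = 0.00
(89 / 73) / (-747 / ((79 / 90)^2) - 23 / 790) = -5554490 / 4417143641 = -0.00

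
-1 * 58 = -58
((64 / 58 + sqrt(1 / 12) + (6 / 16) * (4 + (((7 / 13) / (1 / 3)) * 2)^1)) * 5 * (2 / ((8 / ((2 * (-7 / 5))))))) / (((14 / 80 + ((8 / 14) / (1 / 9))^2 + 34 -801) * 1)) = 3430 * sqrt(3) / 4353411 + 9866395 / 547078649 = 0.02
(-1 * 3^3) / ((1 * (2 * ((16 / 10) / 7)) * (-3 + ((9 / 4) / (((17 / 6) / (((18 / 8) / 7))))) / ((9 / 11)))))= 37485 / 1706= 21.97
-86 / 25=-3.44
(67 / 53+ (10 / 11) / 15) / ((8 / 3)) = 2317 / 4664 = 0.50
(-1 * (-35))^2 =1225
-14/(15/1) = -14/15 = -0.93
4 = 4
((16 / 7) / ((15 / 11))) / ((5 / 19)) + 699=370319 / 525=705.37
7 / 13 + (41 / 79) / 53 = 29842 / 54431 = 0.55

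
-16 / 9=-1.78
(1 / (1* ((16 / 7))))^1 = 7 / 16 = 0.44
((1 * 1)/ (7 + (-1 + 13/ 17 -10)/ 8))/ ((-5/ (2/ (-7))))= 136/ 13615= 0.01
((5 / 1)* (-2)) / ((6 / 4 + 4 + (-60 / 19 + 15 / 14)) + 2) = -133 / 72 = -1.85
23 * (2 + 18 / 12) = 161 / 2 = 80.50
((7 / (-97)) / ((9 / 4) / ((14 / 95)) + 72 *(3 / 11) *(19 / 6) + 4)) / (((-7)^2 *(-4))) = 22 / 4866781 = 0.00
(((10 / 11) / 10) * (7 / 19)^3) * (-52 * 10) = -178360 / 75449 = -2.36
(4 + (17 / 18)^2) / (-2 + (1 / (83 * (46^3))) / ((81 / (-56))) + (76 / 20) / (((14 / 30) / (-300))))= -11204407795 / 5599614614092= -0.00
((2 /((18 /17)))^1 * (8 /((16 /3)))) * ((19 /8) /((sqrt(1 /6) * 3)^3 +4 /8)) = -323 /300 +323 * sqrt(6) /200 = 2.88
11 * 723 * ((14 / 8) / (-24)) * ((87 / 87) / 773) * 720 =-835065 / 1546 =-540.15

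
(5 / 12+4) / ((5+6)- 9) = 53 / 24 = 2.21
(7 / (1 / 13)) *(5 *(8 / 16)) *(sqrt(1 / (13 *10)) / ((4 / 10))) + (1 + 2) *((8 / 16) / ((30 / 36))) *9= 81 / 5 + 35 *sqrt(130) / 8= 66.08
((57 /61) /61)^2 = 3249 /13845841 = 0.00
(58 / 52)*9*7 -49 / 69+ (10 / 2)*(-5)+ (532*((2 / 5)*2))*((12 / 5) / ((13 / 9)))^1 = 2593399 / 3450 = 751.71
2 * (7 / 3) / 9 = 14 / 27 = 0.52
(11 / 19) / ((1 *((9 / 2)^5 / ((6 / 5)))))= 704 / 1869885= 0.00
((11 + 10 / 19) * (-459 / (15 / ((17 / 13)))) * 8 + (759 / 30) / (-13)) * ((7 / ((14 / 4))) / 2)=-9118711 / 2470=-3691.79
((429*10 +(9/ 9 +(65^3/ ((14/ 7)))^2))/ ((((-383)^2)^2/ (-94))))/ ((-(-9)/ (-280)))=496256413251620/ 193658964489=2562.53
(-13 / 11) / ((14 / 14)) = -13 / 11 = -1.18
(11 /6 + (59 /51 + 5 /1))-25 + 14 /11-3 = -21023 /1122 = -18.74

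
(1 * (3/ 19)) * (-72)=-216/ 19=-11.37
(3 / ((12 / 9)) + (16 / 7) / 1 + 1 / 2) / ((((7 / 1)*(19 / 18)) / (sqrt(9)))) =3807 / 1862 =2.04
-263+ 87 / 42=-3653 / 14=-260.93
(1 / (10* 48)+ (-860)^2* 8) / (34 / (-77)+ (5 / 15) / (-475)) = -20775068167315 / 1552864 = -13378549.68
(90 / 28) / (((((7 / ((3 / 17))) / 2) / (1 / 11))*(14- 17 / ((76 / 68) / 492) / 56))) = -5130 / 41656307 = -0.00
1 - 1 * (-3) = 4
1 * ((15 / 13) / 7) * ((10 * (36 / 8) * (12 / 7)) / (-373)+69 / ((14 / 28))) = 5396670 / 237601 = 22.71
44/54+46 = 1264/27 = 46.81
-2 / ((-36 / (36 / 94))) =1 / 47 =0.02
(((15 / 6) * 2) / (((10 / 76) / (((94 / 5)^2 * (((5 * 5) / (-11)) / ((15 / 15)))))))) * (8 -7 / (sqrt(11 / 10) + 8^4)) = -450563880002496 / 1845493639 -2350376 * sqrt(110) / 1845493639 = -244142.76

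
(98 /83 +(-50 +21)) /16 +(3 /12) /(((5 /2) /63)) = 30287 /6640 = 4.56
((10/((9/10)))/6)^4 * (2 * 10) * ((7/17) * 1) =875000000/9034497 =96.85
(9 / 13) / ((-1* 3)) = -3 / 13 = -0.23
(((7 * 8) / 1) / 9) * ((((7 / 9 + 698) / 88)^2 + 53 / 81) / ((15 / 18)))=475.69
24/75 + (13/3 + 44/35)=5.91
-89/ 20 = -4.45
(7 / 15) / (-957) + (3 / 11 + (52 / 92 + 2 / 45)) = 291173 / 330165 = 0.88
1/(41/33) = 33/41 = 0.80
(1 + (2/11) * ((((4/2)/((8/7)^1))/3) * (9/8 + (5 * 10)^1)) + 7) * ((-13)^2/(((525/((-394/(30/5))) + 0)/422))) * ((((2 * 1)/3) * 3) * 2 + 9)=-647203967813/415800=-1556527.10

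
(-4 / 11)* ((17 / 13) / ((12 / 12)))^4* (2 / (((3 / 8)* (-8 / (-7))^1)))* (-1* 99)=14031528 / 28561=491.28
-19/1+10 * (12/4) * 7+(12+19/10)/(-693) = 1323491/6930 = 190.98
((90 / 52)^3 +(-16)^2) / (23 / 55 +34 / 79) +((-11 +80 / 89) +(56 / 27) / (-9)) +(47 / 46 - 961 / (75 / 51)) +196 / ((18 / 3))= -322.33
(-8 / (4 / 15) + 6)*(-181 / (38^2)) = 1086 / 361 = 3.01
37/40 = 0.92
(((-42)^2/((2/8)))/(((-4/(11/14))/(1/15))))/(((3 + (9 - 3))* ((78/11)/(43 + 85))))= -108416/585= -185.33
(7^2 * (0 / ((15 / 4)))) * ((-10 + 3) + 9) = 0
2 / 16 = 1 / 8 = 0.12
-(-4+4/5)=3.20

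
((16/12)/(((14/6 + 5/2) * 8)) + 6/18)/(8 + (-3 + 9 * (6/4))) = 64/3219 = 0.02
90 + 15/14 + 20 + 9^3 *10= 103615/14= 7401.07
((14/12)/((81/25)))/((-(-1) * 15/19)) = 665/1458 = 0.46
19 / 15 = 1.27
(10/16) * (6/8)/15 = 1/32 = 0.03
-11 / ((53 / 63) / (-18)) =12474 / 53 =235.36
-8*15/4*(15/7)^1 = -450/7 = -64.29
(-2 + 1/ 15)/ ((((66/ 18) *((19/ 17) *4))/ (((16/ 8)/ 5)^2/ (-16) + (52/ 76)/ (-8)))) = 16269/ 1444000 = 0.01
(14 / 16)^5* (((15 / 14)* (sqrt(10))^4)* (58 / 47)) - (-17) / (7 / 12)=96.96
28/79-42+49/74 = -239589/5846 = -40.98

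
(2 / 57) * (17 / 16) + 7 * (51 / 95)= 3.80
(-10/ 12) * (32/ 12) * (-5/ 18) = 50/ 81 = 0.62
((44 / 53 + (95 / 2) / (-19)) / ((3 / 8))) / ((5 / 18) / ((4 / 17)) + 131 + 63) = -16992 / 744809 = -0.02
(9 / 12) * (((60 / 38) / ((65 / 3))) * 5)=0.27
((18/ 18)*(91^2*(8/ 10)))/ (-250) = -26.50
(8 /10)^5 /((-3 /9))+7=18803 /3125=6.02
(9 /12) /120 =1 /160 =0.01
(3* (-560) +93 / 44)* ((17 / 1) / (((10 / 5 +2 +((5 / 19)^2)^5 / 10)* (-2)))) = 7694849886449465259 / 2158135408683452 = 3565.51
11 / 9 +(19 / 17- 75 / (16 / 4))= -10043 / 612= -16.41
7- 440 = -433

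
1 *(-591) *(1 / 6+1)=-1379 / 2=-689.50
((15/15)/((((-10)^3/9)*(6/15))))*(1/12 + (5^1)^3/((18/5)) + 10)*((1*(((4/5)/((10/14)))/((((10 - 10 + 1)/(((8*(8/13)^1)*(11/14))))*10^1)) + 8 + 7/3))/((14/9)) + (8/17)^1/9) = -39153208729/5569200000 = -7.03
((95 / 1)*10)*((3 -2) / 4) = 475 / 2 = 237.50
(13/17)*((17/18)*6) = 13/3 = 4.33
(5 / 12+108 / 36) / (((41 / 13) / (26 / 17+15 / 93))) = 3861 / 2108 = 1.83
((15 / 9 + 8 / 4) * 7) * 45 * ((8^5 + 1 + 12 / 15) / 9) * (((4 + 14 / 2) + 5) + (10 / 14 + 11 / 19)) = 4145379700 / 57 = 72725959.65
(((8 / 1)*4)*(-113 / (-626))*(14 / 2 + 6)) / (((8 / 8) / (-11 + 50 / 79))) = -19249776 / 24727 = -778.49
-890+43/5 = -4407/5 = -881.40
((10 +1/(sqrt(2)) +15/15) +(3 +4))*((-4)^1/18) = -4 - sqrt(2)/9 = -4.16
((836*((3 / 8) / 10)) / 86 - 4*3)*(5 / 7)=-2859 / 344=-8.31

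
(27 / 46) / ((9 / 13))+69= 3213 / 46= 69.85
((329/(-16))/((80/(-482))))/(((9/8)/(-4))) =-79289/180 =-440.49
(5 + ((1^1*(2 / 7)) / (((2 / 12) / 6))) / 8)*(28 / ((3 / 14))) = 2464 / 3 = 821.33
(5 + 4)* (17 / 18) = 17 / 2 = 8.50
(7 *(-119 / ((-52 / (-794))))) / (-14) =47243 / 52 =908.52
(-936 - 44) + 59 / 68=-979.13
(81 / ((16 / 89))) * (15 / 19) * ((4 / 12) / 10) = 7209 / 608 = 11.86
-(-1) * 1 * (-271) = -271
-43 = -43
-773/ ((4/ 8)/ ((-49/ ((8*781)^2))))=0.00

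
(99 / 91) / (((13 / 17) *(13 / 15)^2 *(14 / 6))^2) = 0.61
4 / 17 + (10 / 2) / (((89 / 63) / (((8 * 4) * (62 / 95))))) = 2131628 / 28747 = 74.15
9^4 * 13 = 85293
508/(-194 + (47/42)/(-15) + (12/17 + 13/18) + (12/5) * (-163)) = -0.87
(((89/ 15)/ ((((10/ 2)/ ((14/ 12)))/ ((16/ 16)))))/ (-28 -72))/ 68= -623/ 3060000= -0.00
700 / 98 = 50 / 7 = 7.14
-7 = -7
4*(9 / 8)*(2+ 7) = 81 / 2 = 40.50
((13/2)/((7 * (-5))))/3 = -13/210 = -0.06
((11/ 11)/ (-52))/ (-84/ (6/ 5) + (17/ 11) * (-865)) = 11/ 804700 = 0.00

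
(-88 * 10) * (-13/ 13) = 880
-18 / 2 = -9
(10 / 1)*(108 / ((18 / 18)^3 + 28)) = 1080 / 29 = 37.24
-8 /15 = -0.53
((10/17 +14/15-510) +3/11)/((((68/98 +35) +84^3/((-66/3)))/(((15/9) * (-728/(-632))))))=6356380303/175285782783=0.04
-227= -227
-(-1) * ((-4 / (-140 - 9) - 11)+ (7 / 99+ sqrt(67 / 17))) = -160822 / 14751+ sqrt(1139) / 17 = -8.92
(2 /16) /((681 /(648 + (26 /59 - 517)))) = 2585 /107144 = 0.02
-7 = -7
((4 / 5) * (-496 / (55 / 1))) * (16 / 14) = -15872 / 1925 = -8.25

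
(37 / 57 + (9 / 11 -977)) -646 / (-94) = -28545452 / 29469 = -968.66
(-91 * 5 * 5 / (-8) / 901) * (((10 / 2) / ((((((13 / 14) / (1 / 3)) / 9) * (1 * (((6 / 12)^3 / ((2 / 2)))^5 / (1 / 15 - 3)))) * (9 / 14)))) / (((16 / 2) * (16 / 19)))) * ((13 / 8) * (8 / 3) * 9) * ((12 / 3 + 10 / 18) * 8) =-3912619110400 / 24327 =-160834427.20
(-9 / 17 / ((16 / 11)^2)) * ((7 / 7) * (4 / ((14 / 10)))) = -5445 / 7616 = -0.71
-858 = -858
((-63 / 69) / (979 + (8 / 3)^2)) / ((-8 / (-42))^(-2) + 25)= -3024 / 171669125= -0.00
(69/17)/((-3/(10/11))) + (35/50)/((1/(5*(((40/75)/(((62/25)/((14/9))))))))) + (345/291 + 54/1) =836948957/15182343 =55.13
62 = 62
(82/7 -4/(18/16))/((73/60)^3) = 4.53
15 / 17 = 0.88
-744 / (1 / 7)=-5208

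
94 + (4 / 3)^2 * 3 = 298 / 3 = 99.33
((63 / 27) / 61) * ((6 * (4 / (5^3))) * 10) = 112 / 1525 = 0.07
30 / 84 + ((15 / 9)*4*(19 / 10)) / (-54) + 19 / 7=3217 / 1134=2.84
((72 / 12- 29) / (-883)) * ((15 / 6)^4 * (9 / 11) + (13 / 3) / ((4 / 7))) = 480217 / 466224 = 1.03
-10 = -10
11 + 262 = 273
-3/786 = -1/262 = -0.00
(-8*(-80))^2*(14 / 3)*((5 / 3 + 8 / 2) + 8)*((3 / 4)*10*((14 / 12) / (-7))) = -293888000 / 9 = -32654222.22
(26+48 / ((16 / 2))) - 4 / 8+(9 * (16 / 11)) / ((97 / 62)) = 85077 / 2134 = 39.87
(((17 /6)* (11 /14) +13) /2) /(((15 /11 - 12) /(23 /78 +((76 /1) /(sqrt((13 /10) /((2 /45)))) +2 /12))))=-267311* sqrt(13) /95823 - 14069 /42588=-10.39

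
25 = 25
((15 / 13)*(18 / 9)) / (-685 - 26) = -10 / 3081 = -0.00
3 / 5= 0.60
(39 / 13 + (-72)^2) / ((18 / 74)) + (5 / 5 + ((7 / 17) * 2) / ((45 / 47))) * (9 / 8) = 43505909 / 2040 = 21326.43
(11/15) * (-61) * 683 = -458293/15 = -30552.87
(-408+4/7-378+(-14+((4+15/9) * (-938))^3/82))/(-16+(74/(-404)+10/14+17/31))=88866193195179776/724005675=122742398.66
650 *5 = 3250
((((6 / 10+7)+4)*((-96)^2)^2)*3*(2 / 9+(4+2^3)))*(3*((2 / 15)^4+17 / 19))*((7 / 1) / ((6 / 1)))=4031679209406464 / 35625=113169942720.18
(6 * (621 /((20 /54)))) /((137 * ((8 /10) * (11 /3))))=150903 /6028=25.03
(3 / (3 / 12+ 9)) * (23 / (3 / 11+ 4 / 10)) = 15180 / 1369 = 11.09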